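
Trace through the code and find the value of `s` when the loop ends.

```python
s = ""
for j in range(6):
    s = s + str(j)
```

Let's trace through this code step by step.

Initialize: s = ''
Entering loop: for j in range(6):
After iteration 1: j = 0, s = '0'
After iteration 2: j = 1, s = '01'
After iteration 3: j = 2, s = '012'
After iteration 4: j = 3, s = '0123'
After iteration 5: j = 4, s = '01234'
After iteration 6: j = 5, s = '012345'
Loop ends.

Final answer: '012345'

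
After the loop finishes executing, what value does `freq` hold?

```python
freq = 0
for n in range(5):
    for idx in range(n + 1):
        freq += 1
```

Let's trace through this code step by step.

Initialize: freq = 0
Entering loop: for n in range(5):
After iteration 1: n = 0, freq = 1, idx = 0
After iteration 2: n = 1, freq = 3, idx = 1
After iteration 3: n = 2, freq = 6, idx = 2
After iteration 4: n = 3, freq = 10, idx = 3
After iteration 5: n = 4, freq = 15, idx = 4
Loop ends.

Final answer: 15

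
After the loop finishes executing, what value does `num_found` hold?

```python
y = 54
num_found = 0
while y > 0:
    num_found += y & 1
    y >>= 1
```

Let's trace through this code step by step.

Initialize: y = 54
Initialize: num_found = 0
Entering loop: while y > 0:
After iteration 1: y = 27, num_found = 0
After iteration 2: y = 13, num_found = 1
After iteration 3: y = 6, num_found = 2
After iteration 4: y = 3, num_found = 2
After iteration 5: y = 1, num_found = 3
After iteration 6: y = 0, num_found = 4
Loop ends.

Final answer: 4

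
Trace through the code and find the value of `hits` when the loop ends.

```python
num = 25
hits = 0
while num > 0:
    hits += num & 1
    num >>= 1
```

Let's trace through this code step by step.

Initialize: num = 25
Initialize: hits = 0
Entering loop: while num > 0:
After iteration 1: num = 12, hits = 1
After iteration 2: num = 6, hits = 1
After iteration 3: num = 3, hits = 1
After iteration 4: num = 1, hits = 2
After iteration 5: num = 0, hits = 3
Loop ends.

Final answer: 3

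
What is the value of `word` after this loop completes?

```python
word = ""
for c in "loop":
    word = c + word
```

Let's trace through this code step by step.

Initialize: word = ''
Entering loop: for c in "loop":
After iteration 1: c = 'l', word = 'l'
After iteration 2: c = 'o', word = 'ol'
After iteration 3: c = 'o', word = 'ool'
After iteration 4: c = 'p', word = 'pool'
Loop ends.

Final answer: 'pool'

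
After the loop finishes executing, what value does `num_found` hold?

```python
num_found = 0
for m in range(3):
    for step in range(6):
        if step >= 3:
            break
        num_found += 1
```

Let's trace through this code step by step.

Initialize: num_found = 0
Entering loop: for m in range(3):
After iteration 1: m = 0, num_found = 3
After iteration 2: m = 1, num_found = 6
After iteration 3: m = 2, num_found = 9
Loop ends.

Final answer: 9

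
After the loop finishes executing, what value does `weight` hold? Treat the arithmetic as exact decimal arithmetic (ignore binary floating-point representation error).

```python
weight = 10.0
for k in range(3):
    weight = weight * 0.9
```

Let's trace through this code step by step.

Initialize: weight = 10.0
Entering loop: for k in range(3):
After iteration 1: k = 0, weight = 9.0
After iteration 2: k = 1, weight = 8.1
After iteration 3: k = 2, weight = 7.29
Loop ends.

Final answer: 7.29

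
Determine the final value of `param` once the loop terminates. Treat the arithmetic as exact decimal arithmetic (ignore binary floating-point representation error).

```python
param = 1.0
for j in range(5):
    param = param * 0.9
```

Let's trace through this code step by step.

Initialize: param = 1.0
Entering loop: for j in range(5):
After iteration 1: j = 0, param = 0.9
After iteration 2: j = 1, param = 0.81
After iteration 3: j = 2, param = 0.729
After iteration 4: j = 3, param = 0.6561
After iteration 5: j = 4, param = 0.59049
Loop ends.

Final answer: 0.59049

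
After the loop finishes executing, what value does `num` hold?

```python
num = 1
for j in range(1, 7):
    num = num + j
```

Let's trace through this code step by step.

Initialize: num = 1
Entering loop: for j in range(1, 7):
After iteration 1: j = 1, num = 2
After iteration 2: j = 2, num = 4
After iteration 3: j = 3, num = 7
After iteration 4: j = 4, num = 11
After iteration 5: j = 5, num = 16
After iteration 6: j = 6, num = 22
Loop ends.

Final answer: 22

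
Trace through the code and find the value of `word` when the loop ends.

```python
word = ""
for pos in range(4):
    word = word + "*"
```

Let's trace through this code step by step.

Initialize: word = ''
Entering loop: for pos in range(4):
After iteration 1: pos = 0, word = '*'
After iteration 2: pos = 1, word = '**'
After iteration 3: pos = 2, word = '***'
After iteration 4: pos = 3, word = '****'
Loop ends.

Final answer: '****'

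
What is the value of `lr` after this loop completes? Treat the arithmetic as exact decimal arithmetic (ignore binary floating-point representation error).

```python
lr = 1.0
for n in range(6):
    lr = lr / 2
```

Let's trace through this code step by step.

Initialize: lr = 1.0
Entering loop: for n in range(6):
After iteration 1: n = 0, lr = 0.5
After iteration 2: n = 1, lr = 0.25
After iteration 3: n = 2, lr = 0.125
After iteration 4: n = 3, lr = 0.0625
After iteration 5: n = 4, lr = 0.03125
After iteration 6: n = 5, lr = 0.015625
Loop ends.

Final answer: 0.015625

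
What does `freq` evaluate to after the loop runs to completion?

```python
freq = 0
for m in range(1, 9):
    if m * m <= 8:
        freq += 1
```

Let's trace through this code step by step.

Initialize: freq = 0
Entering loop: for m in range(1, 9):
After iteration 1: m = 1, freq = 1
After iteration 2: m = 2, freq = 2
After iteration 3: m = 3, freq = 2
After iteration 4: m = 4, freq = 2
After iteration 5: m = 5, freq = 2
After iteration 6: m = 6, freq = 2
After iteration 7: m = 7, freq = 2
After iteration 8: m = 8, freq = 2
Loop ends.

Final answer: 2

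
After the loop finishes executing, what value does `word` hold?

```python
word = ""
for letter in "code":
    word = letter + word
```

Let's trace through this code step by step.

Initialize: word = ''
Entering loop: for letter in "code":
After iteration 1: letter = 'c', word = 'c'
After iteration 2: letter = 'o', word = 'oc'
After iteration 3: letter = 'd', word = 'doc'
After iteration 4: letter = 'e', word = 'edoc'
Loop ends.

Final answer: 'edoc'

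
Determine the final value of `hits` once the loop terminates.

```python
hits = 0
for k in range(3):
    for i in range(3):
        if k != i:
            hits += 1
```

Let's trace through this code step by step.

Initialize: hits = 0
Entering loop: for k in range(3):
After iteration 1: k = 0, hits = 2
After iteration 2: k = 1, hits = 4
After iteration 3: k = 2, hits = 6
Loop ends.

Final answer: 6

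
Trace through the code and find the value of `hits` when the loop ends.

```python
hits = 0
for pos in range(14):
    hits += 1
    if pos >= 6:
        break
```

Let's trace through this code step by step.

Initialize: hits = 0
Entering loop: for pos in range(14):
After iteration 1: pos = 0, hits = 1
After iteration 2: pos = 1, hits = 2
After iteration 3: pos = 2, hits = 3
After iteration 4: pos = 3, hits = 4
After iteration 5: pos = 4, hits = 5
After iteration 6: pos = 5, hits = 6
After iteration 7: pos = 6, hits = 7
Loop ends.

Final answer: 7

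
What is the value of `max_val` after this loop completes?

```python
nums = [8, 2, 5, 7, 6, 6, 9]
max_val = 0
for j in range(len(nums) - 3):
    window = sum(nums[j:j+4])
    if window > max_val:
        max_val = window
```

Let's trace through this code step by step.

Initialize: nums = [8, 2, 5, 7, 6, 6, 9]
Initialize: max_val = 0
Entering loop: for j in range(len(nums) - 3):
After iteration 1: j = 0, max_val = 22, window = 22
After iteration 2: j = 1, max_val = 22, window = 20
After iteration 3: j = 2, max_val = 24, window = 24
After iteration 4: j = 3, max_val = 28, window = 28
Loop ends.

Final answer: 28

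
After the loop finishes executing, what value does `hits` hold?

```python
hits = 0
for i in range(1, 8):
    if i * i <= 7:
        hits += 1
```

Let's trace through this code step by step.

Initialize: hits = 0
Entering loop: for i in range(1, 8):
After iteration 1: i = 1, hits = 1
After iteration 2: i = 2, hits = 2
After iteration 3: i = 3, hits = 2
After iteration 4: i = 4, hits = 2
After iteration 5: i = 5, hits = 2
After iteration 6: i = 6, hits = 2
After iteration 7: i = 7, hits = 2
Loop ends.

Final answer: 2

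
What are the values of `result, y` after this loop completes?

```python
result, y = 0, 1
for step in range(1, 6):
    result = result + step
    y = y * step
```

Let's trace through this code step by step.

Initialize: result = 0
Initialize: y = 1
Entering loop: for step in range(1, 6):
After iteration 1: step = 1, result = 1, y = 1
After iteration 2: step = 2, result = 3, y = 2
After iteration 3: step = 3, result = 6, y = 6
After iteration 4: step = 4, result = 10, y = 24
After iteration 5: step = 5, result = 15, y = 120
Loop ends.

Final answer: 15, 120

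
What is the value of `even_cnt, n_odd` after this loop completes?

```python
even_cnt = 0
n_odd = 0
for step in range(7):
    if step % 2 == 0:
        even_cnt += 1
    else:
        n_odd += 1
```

Let's trace through this code step by step.

Initialize: even_cnt = 0
Initialize: n_odd = 0
Entering loop: for step in range(7):
After iteration 1: step = 0, even_cnt = 1, n_odd = 0
After iteration 2: step = 1, even_cnt = 1, n_odd = 1
After iteration 3: step = 2, even_cnt = 2, n_odd = 1
After iteration 4: step = 3, even_cnt = 2, n_odd = 2
After iteration 5: step = 4, even_cnt = 3, n_odd = 2
After iteration 6: step = 5, even_cnt = 3, n_odd = 3
After iteration 7: step = 6, even_cnt = 4, n_odd = 3
Loop ends.

Final answer: 4, 3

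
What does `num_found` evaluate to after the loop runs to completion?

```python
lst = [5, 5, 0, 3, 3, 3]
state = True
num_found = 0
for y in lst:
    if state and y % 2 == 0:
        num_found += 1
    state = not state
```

Let's trace through this code step by step.

Initialize: lst = [5, 5, 0, 3, 3, 3]
Initialize: state = True
Initialize: num_found = 0
Entering loop: for y in lst:
After iteration 1: y = 5, state = False, num_found = 0
After iteration 2: y = 5, state = True, num_found = 0
After iteration 3: y = 0, state = False, num_found = 1
After iteration 4: y = 3, state = True, num_found = 1
After iteration 5: y = 3, state = False, num_found = 1
After iteration 6: y = 3, state = True, num_found = 1
Loop ends.

Final answer: 1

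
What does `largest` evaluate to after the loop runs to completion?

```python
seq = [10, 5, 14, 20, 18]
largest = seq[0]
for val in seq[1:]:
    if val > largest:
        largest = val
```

Let's trace through this code step by step.

Initialize: seq = [10, 5, 14, 20, 18]
Initialize: largest = 10
Entering loop: for val in seq[1:]:
After iteration 1: val = 5, largest = 10
After iteration 2: val = 14, largest = 14
After iteration 3: val = 20, largest = 20
After iteration 4: val = 18, largest = 20
Loop ends.

Final answer: 20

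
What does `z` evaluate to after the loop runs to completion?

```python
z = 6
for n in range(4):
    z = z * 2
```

Let's trace through this code step by step.

Initialize: z = 6
Entering loop: for n in range(4):
After iteration 1: n = 0, z = 12
After iteration 2: n = 1, z = 24
After iteration 3: n = 2, z = 48
After iteration 4: n = 3, z = 96
Loop ends.

Final answer: 96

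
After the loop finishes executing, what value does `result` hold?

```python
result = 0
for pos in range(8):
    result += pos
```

Let's trace through this code step by step.

Initialize: result = 0
Entering loop: for pos in range(8):
After iteration 1: pos = 0, result = 0
After iteration 2: pos = 1, result = 1
After iteration 3: pos = 2, result = 3
After iteration 4: pos = 3, result = 6
After iteration 5: pos = 4, result = 10
After iteration 6: pos = 5, result = 15
After iteration 7: pos = 6, result = 21
After iteration 8: pos = 7, result = 28
Loop ends.

Final answer: 28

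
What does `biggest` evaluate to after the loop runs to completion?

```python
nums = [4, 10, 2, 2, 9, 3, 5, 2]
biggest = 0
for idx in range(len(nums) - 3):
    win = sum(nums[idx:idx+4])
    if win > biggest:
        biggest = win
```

Let's trace through this code step by step.

Initialize: nums = [4, 10, 2, 2, 9, 3, 5, 2]
Initialize: biggest = 0
Entering loop: for idx in range(len(nums) - 3):
After iteration 1: idx = 0, biggest = 18, win = 18
After iteration 2: idx = 1, biggest = 23, win = 23
After iteration 3: idx = 2, biggest = 23, win = 16
After iteration 4: idx = 3, biggest = 23, win = 19
After iteration 5: idx = 4, biggest = 23, win = 19
Loop ends.

Final answer: 23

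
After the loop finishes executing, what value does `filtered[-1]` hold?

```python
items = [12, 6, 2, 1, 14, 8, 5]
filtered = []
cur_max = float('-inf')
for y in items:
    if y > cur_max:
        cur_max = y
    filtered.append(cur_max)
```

Let's trace through this code step by step.

Initialize: items = [12, 6, 2, 1, 14, 8, 5]
Initialize: filtered = []
Initialize: cur_max = -inf
Entering loop: for y in items:
After iteration 1: y = 12, filtered = [12], cur_max = 12
After iteration 2: y = 6, filtered = [12, 12], cur_max = 12
After iteration 3: y = 2, filtered = [12, 12, 12], cur_max = 12
After iteration 4: y = 1, filtered = [12, 12, 12, 12], cur_max = 12
After iteration 5: y = 14, filtered = [12, 12, 12, 12, 14], cur_max = 14
After iteration 6: y = 8, filtered = [12, 12, 12, 12, 14, 14], cur_max = 14
After iteration 7: y = 5, filtered = [12, 12, 12, 12, 14, 14, 14], cur_max = 14
Loop ends.
filtered[-1] = 14

Final answer: 14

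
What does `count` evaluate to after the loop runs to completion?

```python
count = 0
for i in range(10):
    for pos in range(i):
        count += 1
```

Let's trace through this code step by step.

Initialize: count = 0
Entering loop: for i in range(10):
After iteration 1: i = 0, count = 0
After iteration 2: i = 1, count = 1, pos = 0
After iteration 3: i = 2, count = 3, pos = 1
After iteration 4: i = 3, count = 6, pos = 2
After iteration 5: i = 4, count = 10, pos = 3
After iteration 6: i = 5, count = 15, pos = 4
After iteration 7: i = 6, count = 21, pos = 5
After iteration 8: i = 7, count = 28, pos = 6
After iteration 9: i = 8, count = 36, pos = 7
After iteration 10: i = 9, count = 45, pos = 8
Loop ends.

Final answer: 45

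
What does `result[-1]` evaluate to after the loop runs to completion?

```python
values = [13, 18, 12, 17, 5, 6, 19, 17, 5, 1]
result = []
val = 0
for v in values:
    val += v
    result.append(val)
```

Let's trace through this code step by step.

Initialize: values = [13, 18, 12, 17, 5, 6, 19, 17, 5, 1]
Initialize: result = []
Initialize: val = 0
Entering loop: for v in values:
After iteration 1: v = 13, result = [13], val = 13
After iteration 2: v = 18, result = [13, 31], val = 31
After iteration 3: v = 12, result = [13, 31, 43], val = 43
After iteration 4: v = 17, result = [13, 31, 43, 60], val = 60
After iteration 5: v = 5, result = [13, 31, 43, 60, 65], val = 65
After iteration 6: v = 6, result = [13, 31, 43, 60, 65, 71], val = 71
After iteration 7: v = 19, result = [13, 31, 43, 60, 65, 71, 90], val = 90
After iteration 8: v = 17, result = [13, 31, 43, 60, 65, 71, 90, 107], val = 107
After iteration 9: v = 5, result = [13, 31, 43, 60, 65, 71, 90, 107, 112], val = 112
After iteration 10: v = 1, result = [13, 31, 43, 60, 65, 71, 90, 107, 112, 113], val = 113
Loop ends.
result[-1] = 113

Final answer: 113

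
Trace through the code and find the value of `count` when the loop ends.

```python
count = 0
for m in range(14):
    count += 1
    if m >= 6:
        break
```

Let's trace through this code step by step.

Initialize: count = 0
Entering loop: for m in range(14):
After iteration 1: m = 0, count = 1
After iteration 2: m = 1, count = 2
After iteration 3: m = 2, count = 3
After iteration 4: m = 3, count = 4
After iteration 5: m = 4, count = 5
After iteration 6: m = 5, count = 6
After iteration 7: m = 6, count = 7
Loop ends.

Final answer: 7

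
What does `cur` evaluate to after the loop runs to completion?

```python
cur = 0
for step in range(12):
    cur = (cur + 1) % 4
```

Let's trace through this code step by step.

Initialize: cur = 0
Entering loop: for step in range(12):
After iteration 1: step = 0, cur = 1
After iteration 2: step = 1, cur = 2
After iteration 3: step = 2, cur = 3
After iteration 4: step = 3, cur = 0
After iteration 5: step = 4, cur = 1
After iteration 6: step = 5, cur = 2
After iteration 7: step = 6, cur = 3
After iteration 8: step = 7, cur = 0
After iteration 9: step = 8, cur = 1
After iteration 10: step = 9, cur = 2
After iteration 11: step = 10, cur = 3
After iteration 12: step = 11, cur = 0
Loop ends.

Final answer: 0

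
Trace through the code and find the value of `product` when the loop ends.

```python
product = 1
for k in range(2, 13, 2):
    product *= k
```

Let's trace through this code step by step.

Initialize: product = 1
Entering loop: for k in range(2, 13, 2):
After iteration 1: k = 2, product = 2
After iteration 2: k = 4, product = 8
After iteration 3: k = 6, product = 48
After iteration 4: k = 8, product = 384
After iteration 5: k = 10, product = 3840
After iteration 6: k = 12, product = 46080
Loop ends.

Final answer: 46080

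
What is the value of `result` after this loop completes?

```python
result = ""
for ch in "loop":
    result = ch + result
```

Let's trace through this code step by step.

Initialize: result = ''
Entering loop: for ch in "loop":
After iteration 1: ch = 'l', result = 'l'
After iteration 2: ch = 'o', result = 'ol'
After iteration 3: ch = 'o', result = 'ool'
After iteration 4: ch = 'p', result = 'pool'
Loop ends.

Final answer: 'pool'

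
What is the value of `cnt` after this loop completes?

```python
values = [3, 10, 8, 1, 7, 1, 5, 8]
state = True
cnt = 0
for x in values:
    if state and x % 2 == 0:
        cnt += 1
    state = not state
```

Let's trace through this code step by step.

Initialize: values = [3, 10, 8, 1, 7, 1, 5, 8]
Initialize: state = True
Initialize: cnt = 0
Entering loop: for x in values:
After iteration 1: x = 3, state = False, cnt = 0
After iteration 2: x = 10, state = True, cnt = 0
After iteration 3: x = 8, state = False, cnt = 1
After iteration 4: x = 1, state = True, cnt = 1
After iteration 5: x = 7, state = False, cnt = 1
After iteration 6: x = 1, state = True, cnt = 1
After iteration 7: x = 5, state = False, cnt = 1
After iteration 8: x = 8, state = True, cnt = 1
Loop ends.

Final answer: 1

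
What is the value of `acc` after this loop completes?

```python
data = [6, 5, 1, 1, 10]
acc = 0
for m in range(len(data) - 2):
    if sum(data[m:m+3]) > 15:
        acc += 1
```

Let's trace through this code step by step.

Initialize: data = [6, 5, 1, 1, 10]
Initialize: acc = 0
Entering loop: for m in range(len(data) - 2):
After iteration 1: m = 0, acc = 0
After iteration 2: m = 1, acc = 0
After iteration 3: m = 2, acc = 0
Loop ends.

Final answer: 0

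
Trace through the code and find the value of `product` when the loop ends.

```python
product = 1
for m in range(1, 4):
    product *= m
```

Let's trace through this code step by step.

Initialize: product = 1
Entering loop: for m in range(1, 4):
After iteration 1: m = 1, product = 1
After iteration 2: m = 2, product = 2
After iteration 3: m = 3, product = 6
Loop ends.

Final answer: 6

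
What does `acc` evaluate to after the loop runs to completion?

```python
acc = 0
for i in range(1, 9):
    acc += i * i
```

Let's trace through this code step by step.

Initialize: acc = 0
Entering loop: for i in range(1, 9):
After iteration 1: i = 1, acc = 1
After iteration 2: i = 2, acc = 5
After iteration 3: i = 3, acc = 14
After iteration 4: i = 4, acc = 30
After iteration 5: i = 5, acc = 55
After iteration 6: i = 6, acc = 91
After iteration 7: i = 7, acc = 140
After iteration 8: i = 8, acc = 204
Loop ends.

Final answer: 204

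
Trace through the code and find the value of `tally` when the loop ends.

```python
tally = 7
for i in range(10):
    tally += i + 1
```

Let's trace through this code step by step.

Initialize: tally = 7
Entering loop: for i in range(10):
After iteration 1: i = 0, tally = 8
After iteration 2: i = 1, tally = 10
After iteration 3: i = 2, tally = 13
After iteration 4: i = 3, tally = 17
After iteration 5: i = 4, tally = 22
After iteration 6: i = 5, tally = 28
After iteration 7: i = 6, tally = 35
After iteration 8: i = 7, tally = 43
After iteration 9: i = 8, tally = 52
After iteration 10: i = 9, tally = 62
Loop ends.

Final answer: 62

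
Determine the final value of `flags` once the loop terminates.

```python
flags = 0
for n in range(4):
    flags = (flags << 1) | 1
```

Let's trace through this code step by step.

Initialize: flags = 0
Entering loop: for n in range(4):
After iteration 1: n = 0, flags = 1
After iteration 2: n = 1, flags = 3
After iteration 3: n = 2, flags = 7
After iteration 4: n = 3, flags = 15
Loop ends.

Final answer: 15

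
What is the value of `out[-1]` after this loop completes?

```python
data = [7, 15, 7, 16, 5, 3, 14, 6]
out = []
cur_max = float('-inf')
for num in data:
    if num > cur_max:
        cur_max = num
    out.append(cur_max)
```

Let's trace through this code step by step.

Initialize: data = [7, 15, 7, 16, 5, 3, 14, 6]
Initialize: out = []
Initialize: cur_max = -inf
Entering loop: for num in data:
After iteration 1: num = 7, out = [7], cur_max = 7
After iteration 2: num = 15, out = [7, 15], cur_max = 15
After iteration 3: num = 7, out = [7, 15, 15], cur_max = 15
After iteration 4: num = 16, out = [7, 15, 15, 16], cur_max = 16
After iteration 5: num = 5, out = [7, 15, 15, 16, 16], cur_max = 16
After iteration 6: num = 3, out = [7, 15, 15, 16, 16, 16], cur_max = 16
After iteration 7: num = 14, out = [7, 15, 15, 16, 16, 16, 16], cur_max = 16
After iteration 8: num = 6, out = [7, 15, 15, 16, 16, 16, 16, 16], cur_max = 16
Loop ends.
out[-1] = 16

Final answer: 16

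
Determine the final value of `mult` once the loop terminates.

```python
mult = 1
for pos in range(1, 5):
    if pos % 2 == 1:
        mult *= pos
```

Let's trace through this code step by step.

Initialize: mult = 1
Entering loop: for pos in range(1, 5):
After iteration 1: pos = 1, mult = 1
After iteration 2: pos = 2, mult = 1
After iteration 3: pos = 3, mult = 3
After iteration 4: pos = 4, mult = 3
Loop ends.

Final answer: 3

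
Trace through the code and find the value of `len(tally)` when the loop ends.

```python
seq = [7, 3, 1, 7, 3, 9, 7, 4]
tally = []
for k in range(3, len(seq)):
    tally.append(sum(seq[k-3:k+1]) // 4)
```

Let's trace through this code step by step.

Initialize: seq = [7, 3, 1, 7, 3, 9, 7, 4]
Initialize: tally = []
Entering loop: for k in range(3, len(seq)):
After iteration 1: k = 3, tally = [4]
After iteration 2: k = 4, tally = [4, 3]
After iteration 3: k = 5, tally = [4, 3, 5]
After iteration 4: k = 6, tally = [4, 3, 5, 6]
After iteration 5: k = 7, tally = [4, 3, 5, 6, 5]
Loop ends.
len(tally) = 5

Final answer: 5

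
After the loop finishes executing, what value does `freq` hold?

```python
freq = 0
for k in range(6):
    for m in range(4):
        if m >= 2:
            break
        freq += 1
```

Let's trace through this code step by step.

Initialize: freq = 0
Entering loop: for k in range(6):
After iteration 1: k = 0, freq = 2
After iteration 2: k = 1, freq = 4
After iteration 3: k = 2, freq = 6
After iteration 4: k = 3, freq = 8
After iteration 5: k = 4, freq = 10
After iteration 6: k = 5, freq = 12
Loop ends.

Final answer: 12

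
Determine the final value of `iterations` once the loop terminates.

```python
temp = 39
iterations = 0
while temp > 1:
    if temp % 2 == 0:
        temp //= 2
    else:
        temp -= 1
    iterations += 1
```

Let's trace through this code step by step.

Initialize: temp = 39
Initialize: iterations = 0
Entering loop: while temp > 1:
After iteration 1: temp = 38, iterations = 1
After iteration 2: temp = 19, iterations = 2
After iteration 3: temp = 18, iterations = 3
After iteration 4: temp = 9, iterations = 4
After iteration 5: temp = 8, iterations = 5
After iteration 6: temp = 4, iterations = 6
After iteration 7: temp = 2, iterations = 7
After iteration 8: temp = 1, iterations = 8
Loop ends.

Final answer: 8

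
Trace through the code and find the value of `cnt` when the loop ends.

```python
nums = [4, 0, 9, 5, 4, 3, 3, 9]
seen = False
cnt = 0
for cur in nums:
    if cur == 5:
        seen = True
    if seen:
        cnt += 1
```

Let's trace through this code step by step.

Initialize: nums = [4, 0, 9, 5, 4, 3, 3, 9]
Initialize: seen = False
Initialize: cnt = 0
Entering loop: for cur in nums:
After iteration 1: cur = 4, seen = False, cnt = 0
After iteration 2: cur = 0, seen = False, cnt = 0
After iteration 3: cur = 9, seen = False, cnt = 0
After iteration 4: cur = 5, seen = True, cnt = 1
After iteration 5: cur = 4, seen = True, cnt = 2
After iteration 6: cur = 3, seen = True, cnt = 3
After iteration 7: cur = 3, seen = True, cnt = 4
After iteration 8: cur = 9, seen = True, cnt = 5
Loop ends.

Final answer: 5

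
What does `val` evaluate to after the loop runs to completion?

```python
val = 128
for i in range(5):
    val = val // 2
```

Let's trace through this code step by step.

Initialize: val = 128
Entering loop: for i in range(5):
After iteration 1: i = 0, val = 64
After iteration 2: i = 1, val = 32
After iteration 3: i = 2, val = 16
After iteration 4: i = 3, val = 8
After iteration 5: i = 4, val = 4
Loop ends.

Final answer: 4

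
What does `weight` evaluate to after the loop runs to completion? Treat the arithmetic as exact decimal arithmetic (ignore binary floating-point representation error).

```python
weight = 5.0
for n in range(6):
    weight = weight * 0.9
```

Let's trace through this code step by step.

Initialize: weight = 5.0
Entering loop: for n in range(6):
After iteration 1: n = 0, weight = 4.5
After iteration 2: n = 1, weight = 4.05
After iteration 3: n = 2, weight = 3.645
After iteration 4: n = 3, weight = 3.2805
After iteration 5: n = 4, weight = 2.95245
After iteration 6: n = 5, weight = 2.657205
Loop ends.

Final answer: 2.657205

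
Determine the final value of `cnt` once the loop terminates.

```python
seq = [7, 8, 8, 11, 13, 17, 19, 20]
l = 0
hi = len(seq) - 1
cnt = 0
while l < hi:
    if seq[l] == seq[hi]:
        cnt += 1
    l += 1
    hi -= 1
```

Let's trace through this code step by step.

Initialize: seq = [7, 8, 8, 11, 13, 17, 19, 20]
Initialize: l = 0
Initialize: hi = 7
Initialize: cnt = 0
Entering loop: while l < hi:
After iteration 1: l = 1, hi = 6, cnt = 0
After iteration 2: l = 2, hi = 5, cnt = 0
After iteration 3: l = 3, hi = 4, cnt = 0
After iteration 4: l = 4, hi = 3, cnt = 0
Loop ends.

Final answer: 0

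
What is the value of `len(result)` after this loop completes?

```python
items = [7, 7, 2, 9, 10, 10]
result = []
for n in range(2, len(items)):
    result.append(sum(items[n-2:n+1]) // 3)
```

Let's trace through this code step by step.

Initialize: items = [7, 7, 2, 9, 10, 10]
Initialize: result = []
Entering loop: for n in range(2, len(items)):
After iteration 1: n = 2, result = [5]
After iteration 2: n = 3, result = [5, 6]
After iteration 3: n = 4, result = [5, 6, 7]
After iteration 4: n = 5, result = [5, 6, 7, 9]
Loop ends.
len(result) = 4

Final answer: 4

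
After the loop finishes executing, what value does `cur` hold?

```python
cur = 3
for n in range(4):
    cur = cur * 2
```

Let's trace through this code step by step.

Initialize: cur = 3
Entering loop: for n in range(4):
After iteration 1: n = 0, cur = 6
After iteration 2: n = 1, cur = 12
After iteration 3: n = 2, cur = 24
After iteration 4: n = 3, cur = 48
Loop ends.

Final answer: 48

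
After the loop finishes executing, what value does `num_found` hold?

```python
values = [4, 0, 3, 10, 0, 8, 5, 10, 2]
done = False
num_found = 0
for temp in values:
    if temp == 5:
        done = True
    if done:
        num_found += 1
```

Let's trace through this code step by step.

Initialize: values = [4, 0, 3, 10, 0, 8, 5, 10, 2]
Initialize: done = False
Initialize: num_found = 0
Entering loop: for temp in values:
After iteration 1: temp = 4, done = False, num_found = 0
After iteration 2: temp = 0, done = False, num_found = 0
After iteration 3: temp = 3, done = False, num_found = 0
After iteration 4: temp = 10, done = False, num_found = 0
After iteration 5: temp = 0, done = False, num_found = 0
After iteration 6: temp = 8, done = False, num_found = 0
After iteration 7: temp = 5, done = True, num_found = 1
After iteration 8: temp = 10, done = True, num_found = 2
After iteration 9: temp = 2, done = True, num_found = 3
Loop ends.

Final answer: 3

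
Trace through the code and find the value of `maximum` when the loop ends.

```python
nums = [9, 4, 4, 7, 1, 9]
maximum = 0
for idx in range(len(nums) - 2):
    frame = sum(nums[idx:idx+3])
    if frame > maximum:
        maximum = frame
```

Let's trace through this code step by step.

Initialize: nums = [9, 4, 4, 7, 1, 9]
Initialize: maximum = 0
Entering loop: for idx in range(len(nums) - 2):
After iteration 1: idx = 0, maximum = 17, frame = 17
After iteration 2: idx = 1, maximum = 17, frame = 15
After iteration 3: idx = 2, maximum = 17, frame = 12
After iteration 4: idx = 3, maximum = 17, frame = 17
Loop ends.

Final answer: 17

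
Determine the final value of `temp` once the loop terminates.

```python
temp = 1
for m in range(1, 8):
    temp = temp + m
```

Let's trace through this code step by step.

Initialize: temp = 1
Entering loop: for m in range(1, 8):
After iteration 1: m = 1, temp = 2
After iteration 2: m = 2, temp = 4
After iteration 3: m = 3, temp = 7
After iteration 4: m = 4, temp = 11
After iteration 5: m = 5, temp = 16
After iteration 6: m = 6, temp = 22
After iteration 7: m = 7, temp = 29
Loop ends.

Final answer: 29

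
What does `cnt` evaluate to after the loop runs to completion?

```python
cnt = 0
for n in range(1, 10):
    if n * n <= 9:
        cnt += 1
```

Let's trace through this code step by step.

Initialize: cnt = 0
Entering loop: for n in range(1, 10):
After iteration 1: n = 1, cnt = 1
After iteration 2: n = 2, cnt = 2
After iteration 3: n = 3, cnt = 3
After iteration 4: n = 4, cnt = 3
After iteration 5: n = 5, cnt = 3
After iteration 6: n = 6, cnt = 3
After iteration 7: n = 7, cnt = 3
After iteration 8: n = 8, cnt = 3
After iteration 9: n = 9, cnt = 3
Loop ends.

Final answer: 3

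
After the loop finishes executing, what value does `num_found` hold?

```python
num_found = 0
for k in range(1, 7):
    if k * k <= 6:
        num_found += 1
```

Let's trace through this code step by step.

Initialize: num_found = 0
Entering loop: for k in range(1, 7):
After iteration 1: k = 1, num_found = 1
After iteration 2: k = 2, num_found = 2
After iteration 3: k = 3, num_found = 2
After iteration 4: k = 4, num_found = 2
After iteration 5: k = 5, num_found = 2
After iteration 6: k = 6, num_found = 2
Loop ends.

Final answer: 2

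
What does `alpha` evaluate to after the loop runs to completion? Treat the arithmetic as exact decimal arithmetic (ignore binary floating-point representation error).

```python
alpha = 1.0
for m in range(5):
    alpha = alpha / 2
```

Let's trace through this code step by step.

Initialize: alpha = 1.0
Entering loop: for m in range(5):
After iteration 1: m = 0, alpha = 0.5
After iteration 2: m = 1, alpha = 0.25
After iteration 3: m = 2, alpha = 0.125
After iteration 4: m = 3, alpha = 0.0625
After iteration 5: m = 4, alpha = 0.03125
Loop ends.

Final answer: 0.03125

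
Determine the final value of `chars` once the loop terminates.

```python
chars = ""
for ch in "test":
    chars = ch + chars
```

Let's trace through this code step by step.

Initialize: chars = ''
Entering loop: for ch in "test":
After iteration 1: ch = 't', chars = 't'
After iteration 2: ch = 'e', chars = 'et'
After iteration 3: ch = 's', chars = 'set'
After iteration 4: ch = 't', chars = 'tset'
Loop ends.

Final answer: 'tset'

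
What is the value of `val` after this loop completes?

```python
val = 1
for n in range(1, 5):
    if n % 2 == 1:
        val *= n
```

Let's trace through this code step by step.

Initialize: val = 1
Entering loop: for n in range(1, 5):
After iteration 1: n = 1, val = 1
After iteration 2: n = 2, val = 1
After iteration 3: n = 3, val = 3
After iteration 4: n = 4, val = 3
Loop ends.

Final answer: 3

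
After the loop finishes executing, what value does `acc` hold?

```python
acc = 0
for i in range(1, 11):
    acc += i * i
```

Let's trace through this code step by step.

Initialize: acc = 0
Entering loop: for i in range(1, 11):
After iteration 1: i = 1, acc = 1
After iteration 2: i = 2, acc = 5
After iteration 3: i = 3, acc = 14
After iteration 4: i = 4, acc = 30
After iteration 5: i = 5, acc = 55
After iteration 6: i = 6, acc = 91
After iteration 7: i = 7, acc = 140
After iteration 8: i = 8, acc = 204
After iteration 9: i = 9, acc = 285
After iteration 10: i = 10, acc = 385
Loop ends.

Final answer: 385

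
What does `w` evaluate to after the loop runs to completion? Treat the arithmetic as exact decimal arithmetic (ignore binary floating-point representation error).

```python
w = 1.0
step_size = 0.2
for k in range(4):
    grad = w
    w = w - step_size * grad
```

Let's trace through this code step by step.

Initialize: w = 1.0
Initialize: step_size = 0.2
Entering loop: for k in range(4):
After iteration 1: k = 0, w = 0.8, grad = 1.0
After iteration 2: k = 1, w = 0.64, grad = 0.8
After iteration 3: k = 2, w = 0.512, grad = 0.64
After iteration 4: k = 3, w = 0.4096, grad = 0.512
Loop ends.

Final answer: 0.4096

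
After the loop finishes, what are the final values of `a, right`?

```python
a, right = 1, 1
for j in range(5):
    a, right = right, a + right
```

Let's trace through this code step by step.

Initialize: a = 1
Initialize: right = 1
Entering loop: for j in range(5):
After iteration 1: j = 0, a = 1, right = 2
After iteration 2: j = 1, a = 2, right = 3
After iteration 3: j = 2, a = 3, right = 5
After iteration 4: j = 3, a = 5, right = 8
After iteration 5: j = 4, a = 8, right = 13
Loop ends.

Final answer: 8, 13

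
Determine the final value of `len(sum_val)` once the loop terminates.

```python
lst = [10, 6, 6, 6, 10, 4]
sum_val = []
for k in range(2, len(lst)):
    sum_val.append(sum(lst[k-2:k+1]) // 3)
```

Let's trace through this code step by step.

Initialize: lst = [10, 6, 6, 6, 10, 4]
Initialize: sum_val = []
Entering loop: for k in range(2, len(lst)):
After iteration 1: k = 2, sum_val = [7]
After iteration 2: k = 3, sum_val = [7, 6]
After iteration 3: k = 4, sum_val = [7, 6, 7]
After iteration 4: k = 5, sum_val = [7, 6, 7, 6]
Loop ends.
len(sum_val) = 4

Final answer: 4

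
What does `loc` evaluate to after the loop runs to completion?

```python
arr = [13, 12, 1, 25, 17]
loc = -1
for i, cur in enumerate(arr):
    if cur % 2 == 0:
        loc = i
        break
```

Let's trace through this code step by step.

Initialize: arr = [13, 12, 1, 25, 17]
Initialize: loc = -1
Entering loop: for i, cur in enumerate(arr):
After iteration 1: i = 0, cur = 13, loc = -1
After iteration 2: i = 1, cur = 12, loc = 1
Loop ends.

Final answer: 1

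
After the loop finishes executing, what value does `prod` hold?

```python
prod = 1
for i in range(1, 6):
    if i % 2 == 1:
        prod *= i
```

Let's trace through this code step by step.

Initialize: prod = 1
Entering loop: for i in range(1, 6):
After iteration 1: i = 1, prod = 1
After iteration 2: i = 2, prod = 1
After iteration 3: i = 3, prod = 3
After iteration 4: i = 4, prod = 3
After iteration 5: i = 5, prod = 15
Loop ends.

Final answer: 15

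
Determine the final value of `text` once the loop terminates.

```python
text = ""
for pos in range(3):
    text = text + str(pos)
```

Let's trace through this code step by step.

Initialize: text = ''
Entering loop: for pos in range(3):
After iteration 1: pos = 0, text = '0'
After iteration 2: pos = 1, text = '01'
After iteration 3: pos = 2, text = '012'
Loop ends.

Final answer: '012'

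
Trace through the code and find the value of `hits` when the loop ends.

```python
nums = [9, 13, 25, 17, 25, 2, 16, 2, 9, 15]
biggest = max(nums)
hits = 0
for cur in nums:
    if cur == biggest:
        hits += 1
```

Let's trace through this code step by step.

Initialize: nums = [9, 13, 25, 17, 25, 2, 16, 2, 9, 15]
Initialize: biggest = 25
Initialize: hits = 0
Entering loop: for cur in nums:
After iteration 1: cur = 9, hits = 0
After iteration 2: cur = 13, hits = 0
After iteration 3: cur = 25, hits = 1
After iteration 4: cur = 17, hits = 1
After iteration 5: cur = 25, hits = 2
After iteration 6: cur = 2, hits = 2
After iteration 7: cur = 16, hits = 2
After iteration 8: cur = 2, hits = 2
After iteration 9: cur = 9, hits = 2
After iteration 10: cur = 15, hits = 2
Loop ends.

Final answer: 2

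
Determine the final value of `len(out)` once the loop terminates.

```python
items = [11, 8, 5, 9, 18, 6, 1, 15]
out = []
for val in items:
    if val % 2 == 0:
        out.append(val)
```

Let's trace through this code step by step.

Initialize: items = [11, 8, 5, 9, 18, 6, 1, 15]
Initialize: out = []
Entering loop: for val in items:
After iteration 1: val = 11, out = []
After iteration 2: val = 8, out = [8]
After iteration 3: val = 5, out = [8]
After iteration 4: val = 9, out = [8]
After iteration 5: val = 18, out = [8, 18]
After iteration 6: val = 6, out = [8, 18, 6]
After iteration 7: val = 1, out = [8, 18, 6]
After iteration 8: val = 15, out = [8, 18, 6]
Loop ends.
len(out) = 3

Final answer: 3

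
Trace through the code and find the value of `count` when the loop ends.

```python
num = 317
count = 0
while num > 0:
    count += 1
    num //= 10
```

Let's trace through this code step by step.

Initialize: num = 317
Initialize: count = 0
Entering loop: while num > 0:
After iteration 1: num = 31, count = 1
After iteration 2: num = 3, count = 2
After iteration 3: num = 0, count = 3
Loop ends.

Final answer: 3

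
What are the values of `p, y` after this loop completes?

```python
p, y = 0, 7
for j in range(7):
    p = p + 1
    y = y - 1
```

Let's trace through this code step by step.

Initialize: p = 0
Initialize: y = 7
Entering loop: for j in range(7):
After iteration 1: j = 0, p = 1, y = 6
After iteration 2: j = 1, p = 2, y = 5
After iteration 3: j = 2, p = 3, y = 4
After iteration 4: j = 3, p = 4, y = 3
After iteration 5: j = 4, p = 5, y = 2
After iteration 6: j = 5, p = 6, y = 1
After iteration 7: j = 6, p = 7, y = 0
Loop ends.

Final answer: 7, 0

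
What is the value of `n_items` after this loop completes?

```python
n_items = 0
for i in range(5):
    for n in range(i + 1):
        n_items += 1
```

Let's trace through this code step by step.

Initialize: n_items = 0
Entering loop: for i in range(5):
After iteration 1: i = 0, n_items = 1, n = 0
After iteration 2: i = 1, n_items = 3, n = 1
After iteration 3: i = 2, n_items = 6, n = 2
After iteration 4: i = 3, n_items = 10, n = 3
After iteration 5: i = 4, n_items = 15, n = 4
Loop ends.

Final answer: 15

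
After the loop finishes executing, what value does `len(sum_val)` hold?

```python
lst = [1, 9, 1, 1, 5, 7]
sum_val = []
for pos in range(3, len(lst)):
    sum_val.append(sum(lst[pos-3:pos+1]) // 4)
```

Let's trace through this code step by step.

Initialize: lst = [1, 9, 1, 1, 5, 7]
Initialize: sum_val = []
Entering loop: for pos in range(3, len(lst)):
After iteration 1: pos = 3, sum_val = [3]
After iteration 2: pos = 4, sum_val = [3, 4]
After iteration 3: pos = 5, sum_val = [3, 4, 3]
Loop ends.
len(sum_val) = 3

Final answer: 3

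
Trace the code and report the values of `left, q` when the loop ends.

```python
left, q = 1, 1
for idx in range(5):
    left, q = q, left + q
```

Let's trace through this code step by step.

Initialize: left = 1
Initialize: q = 1
Entering loop: for idx in range(5):
After iteration 1: idx = 0, left = 1, q = 2
After iteration 2: idx = 1, left = 2, q = 3
After iteration 3: idx = 2, left = 3, q = 5
After iteration 4: idx = 3, left = 5, q = 8
After iteration 5: idx = 4, left = 8, q = 13
Loop ends.

Final answer: 8, 13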